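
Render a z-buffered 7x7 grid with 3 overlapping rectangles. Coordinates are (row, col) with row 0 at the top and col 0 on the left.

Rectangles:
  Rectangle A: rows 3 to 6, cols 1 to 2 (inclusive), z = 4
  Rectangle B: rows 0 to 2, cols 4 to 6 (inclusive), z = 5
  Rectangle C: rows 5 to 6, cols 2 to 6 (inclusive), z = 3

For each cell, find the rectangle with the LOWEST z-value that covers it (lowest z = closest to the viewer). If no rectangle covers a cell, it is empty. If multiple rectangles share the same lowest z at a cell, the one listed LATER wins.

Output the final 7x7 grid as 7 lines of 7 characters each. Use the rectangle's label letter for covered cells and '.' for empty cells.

....BBB
....BBB
....BBB
.AA....
.AA....
.ACCCCC
.ACCCCC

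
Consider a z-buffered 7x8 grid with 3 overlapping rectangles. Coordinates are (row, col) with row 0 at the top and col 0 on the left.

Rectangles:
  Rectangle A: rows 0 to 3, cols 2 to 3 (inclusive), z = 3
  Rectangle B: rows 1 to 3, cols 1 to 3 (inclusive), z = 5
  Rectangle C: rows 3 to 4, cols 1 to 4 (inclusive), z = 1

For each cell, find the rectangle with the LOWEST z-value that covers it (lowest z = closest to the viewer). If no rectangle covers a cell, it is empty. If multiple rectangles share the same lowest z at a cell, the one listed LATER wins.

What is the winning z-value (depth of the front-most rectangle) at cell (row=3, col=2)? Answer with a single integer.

Answer: 1

Derivation:
Check cell (3,2):
  A: rows 0-3 cols 2-3 z=3 -> covers; best now A (z=3)
  B: rows 1-3 cols 1-3 z=5 -> covers; best now A (z=3)
  C: rows 3-4 cols 1-4 z=1 -> covers; best now C (z=1)
Winner: C at z=1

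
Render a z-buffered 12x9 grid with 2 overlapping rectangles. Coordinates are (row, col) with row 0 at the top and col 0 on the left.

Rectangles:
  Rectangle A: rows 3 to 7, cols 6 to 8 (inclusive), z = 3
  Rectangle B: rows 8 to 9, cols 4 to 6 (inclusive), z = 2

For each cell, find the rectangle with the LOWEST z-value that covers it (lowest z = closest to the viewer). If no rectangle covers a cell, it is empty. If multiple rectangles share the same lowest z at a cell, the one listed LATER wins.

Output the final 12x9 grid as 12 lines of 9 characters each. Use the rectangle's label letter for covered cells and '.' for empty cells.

.........
.........
.........
......AAA
......AAA
......AAA
......AAA
......AAA
....BBB..
....BBB..
.........
.........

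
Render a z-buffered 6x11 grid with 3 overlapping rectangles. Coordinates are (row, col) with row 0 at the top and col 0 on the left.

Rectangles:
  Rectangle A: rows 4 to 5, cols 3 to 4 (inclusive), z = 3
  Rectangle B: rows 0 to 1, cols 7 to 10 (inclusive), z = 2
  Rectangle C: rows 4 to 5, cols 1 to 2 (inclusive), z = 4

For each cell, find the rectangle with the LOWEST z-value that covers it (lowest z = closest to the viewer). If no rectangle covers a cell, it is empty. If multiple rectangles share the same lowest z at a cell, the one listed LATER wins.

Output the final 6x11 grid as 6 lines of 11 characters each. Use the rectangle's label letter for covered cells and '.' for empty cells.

.......BBBB
.......BBBB
...........
...........
.CCAA......
.CCAA......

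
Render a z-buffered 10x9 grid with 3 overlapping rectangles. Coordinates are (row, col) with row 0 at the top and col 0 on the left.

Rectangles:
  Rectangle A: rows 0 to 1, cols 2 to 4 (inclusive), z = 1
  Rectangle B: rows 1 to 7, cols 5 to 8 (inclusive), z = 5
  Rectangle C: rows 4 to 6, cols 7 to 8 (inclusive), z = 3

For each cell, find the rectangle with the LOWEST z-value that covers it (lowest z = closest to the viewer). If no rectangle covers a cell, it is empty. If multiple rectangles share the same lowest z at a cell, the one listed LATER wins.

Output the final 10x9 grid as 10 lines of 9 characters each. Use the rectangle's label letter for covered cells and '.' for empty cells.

..AAA....
..AAABBBB
.....BBBB
.....BBBB
.....BBCC
.....BBCC
.....BBCC
.....BBBB
.........
.........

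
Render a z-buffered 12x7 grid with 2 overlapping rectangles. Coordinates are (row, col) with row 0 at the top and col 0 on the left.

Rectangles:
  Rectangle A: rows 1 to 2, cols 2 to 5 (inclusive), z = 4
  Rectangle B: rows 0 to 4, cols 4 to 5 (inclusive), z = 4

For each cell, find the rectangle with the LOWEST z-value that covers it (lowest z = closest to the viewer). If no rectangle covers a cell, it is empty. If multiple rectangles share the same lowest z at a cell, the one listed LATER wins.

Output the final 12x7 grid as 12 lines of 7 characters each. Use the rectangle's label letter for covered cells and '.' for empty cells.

....BB.
..AABB.
..AABB.
....BB.
....BB.
.......
.......
.......
.......
.......
.......
.......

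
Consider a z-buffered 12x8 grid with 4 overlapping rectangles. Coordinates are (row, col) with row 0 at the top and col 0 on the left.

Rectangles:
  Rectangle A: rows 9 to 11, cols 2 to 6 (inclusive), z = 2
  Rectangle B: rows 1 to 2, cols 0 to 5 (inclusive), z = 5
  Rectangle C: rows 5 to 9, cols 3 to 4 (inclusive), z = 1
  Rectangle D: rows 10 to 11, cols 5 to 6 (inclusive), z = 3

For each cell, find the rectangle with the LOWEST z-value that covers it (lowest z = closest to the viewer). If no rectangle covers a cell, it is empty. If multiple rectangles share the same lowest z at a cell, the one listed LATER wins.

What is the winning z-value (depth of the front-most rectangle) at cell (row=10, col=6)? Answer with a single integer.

Check cell (10,6):
  A: rows 9-11 cols 2-6 z=2 -> covers; best now A (z=2)
  B: rows 1-2 cols 0-5 -> outside (row miss)
  C: rows 5-9 cols 3-4 -> outside (row miss)
  D: rows 10-11 cols 5-6 z=3 -> covers; best now A (z=2)
Winner: A at z=2

Answer: 2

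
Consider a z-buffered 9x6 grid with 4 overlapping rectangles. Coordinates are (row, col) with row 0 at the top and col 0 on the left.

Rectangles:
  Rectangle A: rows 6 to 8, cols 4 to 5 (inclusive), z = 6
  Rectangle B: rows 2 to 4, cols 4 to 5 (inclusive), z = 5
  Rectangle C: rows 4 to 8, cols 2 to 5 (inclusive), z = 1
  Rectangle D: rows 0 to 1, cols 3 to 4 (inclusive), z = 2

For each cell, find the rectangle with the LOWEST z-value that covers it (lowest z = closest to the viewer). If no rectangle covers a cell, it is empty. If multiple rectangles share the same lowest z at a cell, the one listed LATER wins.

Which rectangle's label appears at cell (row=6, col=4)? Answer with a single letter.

Answer: C

Derivation:
Check cell (6,4):
  A: rows 6-8 cols 4-5 z=6 -> covers; best now A (z=6)
  B: rows 2-4 cols 4-5 -> outside (row miss)
  C: rows 4-8 cols 2-5 z=1 -> covers; best now C (z=1)
  D: rows 0-1 cols 3-4 -> outside (row miss)
Winner: C at z=1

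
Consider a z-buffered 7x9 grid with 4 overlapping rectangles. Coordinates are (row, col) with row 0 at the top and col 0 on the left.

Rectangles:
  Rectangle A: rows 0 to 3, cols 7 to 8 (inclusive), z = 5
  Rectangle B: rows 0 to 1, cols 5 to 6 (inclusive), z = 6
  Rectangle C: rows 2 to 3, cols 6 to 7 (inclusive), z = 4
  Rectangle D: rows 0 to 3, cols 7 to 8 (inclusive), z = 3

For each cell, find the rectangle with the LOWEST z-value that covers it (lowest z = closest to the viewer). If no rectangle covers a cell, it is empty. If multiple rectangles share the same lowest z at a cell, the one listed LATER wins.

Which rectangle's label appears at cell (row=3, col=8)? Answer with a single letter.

Answer: D

Derivation:
Check cell (3,8):
  A: rows 0-3 cols 7-8 z=5 -> covers; best now A (z=5)
  B: rows 0-1 cols 5-6 -> outside (row miss)
  C: rows 2-3 cols 6-7 -> outside (col miss)
  D: rows 0-3 cols 7-8 z=3 -> covers; best now D (z=3)
Winner: D at z=3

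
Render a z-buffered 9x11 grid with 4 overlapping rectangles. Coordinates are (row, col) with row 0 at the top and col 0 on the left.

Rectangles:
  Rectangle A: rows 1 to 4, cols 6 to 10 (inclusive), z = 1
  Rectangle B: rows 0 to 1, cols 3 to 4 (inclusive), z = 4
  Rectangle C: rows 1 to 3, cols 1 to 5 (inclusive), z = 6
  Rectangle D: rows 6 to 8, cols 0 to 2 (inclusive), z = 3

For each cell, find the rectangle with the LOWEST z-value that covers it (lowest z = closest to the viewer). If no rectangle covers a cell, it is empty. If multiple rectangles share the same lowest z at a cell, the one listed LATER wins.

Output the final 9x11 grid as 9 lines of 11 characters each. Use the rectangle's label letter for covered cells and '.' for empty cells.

...BB......
.CCBBCAAAAA
.CCCCCAAAAA
.CCCCCAAAAA
......AAAAA
...........
DDD........
DDD........
DDD........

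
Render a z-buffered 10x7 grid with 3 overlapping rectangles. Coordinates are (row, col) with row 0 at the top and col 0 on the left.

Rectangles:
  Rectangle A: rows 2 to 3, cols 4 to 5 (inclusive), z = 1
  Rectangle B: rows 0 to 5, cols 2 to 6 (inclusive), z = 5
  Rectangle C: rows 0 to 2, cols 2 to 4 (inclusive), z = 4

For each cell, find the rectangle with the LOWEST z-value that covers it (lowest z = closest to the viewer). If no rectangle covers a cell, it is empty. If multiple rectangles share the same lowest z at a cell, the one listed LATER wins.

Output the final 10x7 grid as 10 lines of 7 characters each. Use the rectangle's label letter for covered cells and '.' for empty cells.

..CCCBB
..CCCBB
..CCAAB
..BBAAB
..BBBBB
..BBBBB
.......
.......
.......
.......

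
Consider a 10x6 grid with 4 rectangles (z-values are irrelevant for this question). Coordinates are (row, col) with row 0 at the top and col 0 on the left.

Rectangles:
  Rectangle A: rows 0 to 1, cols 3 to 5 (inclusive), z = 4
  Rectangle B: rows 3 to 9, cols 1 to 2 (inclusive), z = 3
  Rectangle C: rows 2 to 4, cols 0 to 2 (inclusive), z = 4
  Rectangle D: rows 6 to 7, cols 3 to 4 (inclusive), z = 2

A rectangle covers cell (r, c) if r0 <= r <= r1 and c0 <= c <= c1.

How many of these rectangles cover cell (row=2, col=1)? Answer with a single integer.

Check cell (2,1):
  A: rows 0-1 cols 3-5 -> outside (row miss)
  B: rows 3-9 cols 1-2 -> outside (row miss)
  C: rows 2-4 cols 0-2 -> covers
  D: rows 6-7 cols 3-4 -> outside (row miss)
Count covering = 1

Answer: 1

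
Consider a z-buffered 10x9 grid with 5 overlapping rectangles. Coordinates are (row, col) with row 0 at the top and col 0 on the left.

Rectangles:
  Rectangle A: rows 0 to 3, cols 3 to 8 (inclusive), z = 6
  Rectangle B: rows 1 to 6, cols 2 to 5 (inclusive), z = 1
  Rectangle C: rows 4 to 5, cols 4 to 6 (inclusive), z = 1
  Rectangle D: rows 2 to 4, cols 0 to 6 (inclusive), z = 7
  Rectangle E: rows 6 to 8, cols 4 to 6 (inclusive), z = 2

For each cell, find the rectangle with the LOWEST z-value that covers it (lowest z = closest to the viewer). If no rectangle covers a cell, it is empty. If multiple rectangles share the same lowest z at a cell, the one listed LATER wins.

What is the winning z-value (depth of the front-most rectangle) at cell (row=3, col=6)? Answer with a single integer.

Answer: 6

Derivation:
Check cell (3,6):
  A: rows 0-3 cols 3-8 z=6 -> covers; best now A (z=6)
  B: rows 1-6 cols 2-5 -> outside (col miss)
  C: rows 4-5 cols 4-6 -> outside (row miss)
  D: rows 2-4 cols 0-6 z=7 -> covers; best now A (z=6)
  E: rows 6-8 cols 4-6 -> outside (row miss)
Winner: A at z=6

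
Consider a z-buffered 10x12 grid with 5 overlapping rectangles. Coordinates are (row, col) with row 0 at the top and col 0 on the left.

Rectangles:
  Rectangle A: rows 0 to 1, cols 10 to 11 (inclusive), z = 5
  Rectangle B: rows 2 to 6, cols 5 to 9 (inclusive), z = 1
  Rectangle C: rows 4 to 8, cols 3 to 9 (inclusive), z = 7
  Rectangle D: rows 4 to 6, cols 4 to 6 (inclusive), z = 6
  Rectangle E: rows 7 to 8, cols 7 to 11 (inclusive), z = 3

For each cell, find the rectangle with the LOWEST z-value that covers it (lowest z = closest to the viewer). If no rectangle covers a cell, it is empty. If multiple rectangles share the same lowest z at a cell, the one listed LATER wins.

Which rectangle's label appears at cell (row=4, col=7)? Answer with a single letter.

Check cell (4,7):
  A: rows 0-1 cols 10-11 -> outside (row miss)
  B: rows 2-6 cols 5-9 z=1 -> covers; best now B (z=1)
  C: rows 4-8 cols 3-9 z=7 -> covers; best now B (z=1)
  D: rows 4-6 cols 4-6 -> outside (col miss)
  E: rows 7-8 cols 7-11 -> outside (row miss)
Winner: B at z=1

Answer: B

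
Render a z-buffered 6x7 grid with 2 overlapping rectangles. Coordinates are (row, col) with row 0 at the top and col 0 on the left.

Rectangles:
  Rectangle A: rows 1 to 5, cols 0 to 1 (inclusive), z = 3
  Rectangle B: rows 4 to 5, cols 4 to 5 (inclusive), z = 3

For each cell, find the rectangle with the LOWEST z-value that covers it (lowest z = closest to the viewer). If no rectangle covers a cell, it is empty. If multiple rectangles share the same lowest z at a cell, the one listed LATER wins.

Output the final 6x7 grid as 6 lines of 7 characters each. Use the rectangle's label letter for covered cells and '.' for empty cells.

.......
AA.....
AA.....
AA.....
AA..BB.
AA..BB.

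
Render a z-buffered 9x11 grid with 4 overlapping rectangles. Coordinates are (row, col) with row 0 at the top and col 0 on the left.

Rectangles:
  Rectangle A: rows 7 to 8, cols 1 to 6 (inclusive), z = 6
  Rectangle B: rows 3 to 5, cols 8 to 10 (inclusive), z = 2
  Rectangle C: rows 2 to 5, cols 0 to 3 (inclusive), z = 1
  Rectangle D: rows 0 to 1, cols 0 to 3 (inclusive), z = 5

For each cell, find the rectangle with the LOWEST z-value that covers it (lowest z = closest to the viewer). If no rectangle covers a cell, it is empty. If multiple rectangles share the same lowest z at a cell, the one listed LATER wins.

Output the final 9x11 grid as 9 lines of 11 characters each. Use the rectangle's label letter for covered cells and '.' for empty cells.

DDDD.......
DDDD.......
CCCC.......
CCCC....BBB
CCCC....BBB
CCCC....BBB
...........
.AAAAAA....
.AAAAAA....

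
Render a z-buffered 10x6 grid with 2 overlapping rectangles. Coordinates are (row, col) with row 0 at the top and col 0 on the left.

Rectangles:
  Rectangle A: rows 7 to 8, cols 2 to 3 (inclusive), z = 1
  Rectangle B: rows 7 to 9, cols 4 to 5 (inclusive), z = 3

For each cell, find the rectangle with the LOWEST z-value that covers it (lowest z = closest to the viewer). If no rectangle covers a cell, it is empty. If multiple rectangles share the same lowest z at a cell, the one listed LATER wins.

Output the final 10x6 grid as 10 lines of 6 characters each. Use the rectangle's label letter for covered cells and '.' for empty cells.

......
......
......
......
......
......
......
..AABB
..AABB
....BB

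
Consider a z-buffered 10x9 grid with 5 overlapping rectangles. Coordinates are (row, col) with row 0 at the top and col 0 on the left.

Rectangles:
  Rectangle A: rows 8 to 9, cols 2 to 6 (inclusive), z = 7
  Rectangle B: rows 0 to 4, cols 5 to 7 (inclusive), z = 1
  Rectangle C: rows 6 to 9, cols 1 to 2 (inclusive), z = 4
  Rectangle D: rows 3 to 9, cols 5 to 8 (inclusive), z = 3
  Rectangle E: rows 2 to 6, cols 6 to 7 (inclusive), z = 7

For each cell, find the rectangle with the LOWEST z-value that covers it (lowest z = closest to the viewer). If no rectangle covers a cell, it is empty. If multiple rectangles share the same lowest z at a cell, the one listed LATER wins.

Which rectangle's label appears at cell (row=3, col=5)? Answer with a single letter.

Check cell (3,5):
  A: rows 8-9 cols 2-6 -> outside (row miss)
  B: rows 0-4 cols 5-7 z=1 -> covers; best now B (z=1)
  C: rows 6-9 cols 1-2 -> outside (row miss)
  D: rows 3-9 cols 5-8 z=3 -> covers; best now B (z=1)
  E: rows 2-6 cols 6-7 -> outside (col miss)
Winner: B at z=1

Answer: B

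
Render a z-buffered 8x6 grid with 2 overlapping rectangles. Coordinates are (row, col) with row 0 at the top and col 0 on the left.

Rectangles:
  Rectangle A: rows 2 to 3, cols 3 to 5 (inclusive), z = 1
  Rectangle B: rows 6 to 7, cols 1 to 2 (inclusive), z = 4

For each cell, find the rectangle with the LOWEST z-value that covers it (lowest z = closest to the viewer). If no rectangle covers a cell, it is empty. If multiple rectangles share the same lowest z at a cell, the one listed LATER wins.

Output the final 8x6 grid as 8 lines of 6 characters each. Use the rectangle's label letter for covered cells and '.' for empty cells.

......
......
...AAA
...AAA
......
......
.BB...
.BB...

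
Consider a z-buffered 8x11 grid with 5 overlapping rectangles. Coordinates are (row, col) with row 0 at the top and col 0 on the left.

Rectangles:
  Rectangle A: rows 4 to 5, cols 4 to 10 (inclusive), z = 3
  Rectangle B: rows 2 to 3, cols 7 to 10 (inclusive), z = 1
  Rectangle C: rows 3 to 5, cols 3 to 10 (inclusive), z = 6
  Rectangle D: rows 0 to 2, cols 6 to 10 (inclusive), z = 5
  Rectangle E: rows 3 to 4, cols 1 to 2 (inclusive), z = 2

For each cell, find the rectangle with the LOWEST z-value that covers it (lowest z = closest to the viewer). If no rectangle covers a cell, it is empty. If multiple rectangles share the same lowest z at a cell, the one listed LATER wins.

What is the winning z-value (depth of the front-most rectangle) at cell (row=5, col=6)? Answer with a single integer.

Check cell (5,6):
  A: rows 4-5 cols 4-10 z=3 -> covers; best now A (z=3)
  B: rows 2-3 cols 7-10 -> outside (row miss)
  C: rows 3-5 cols 3-10 z=6 -> covers; best now A (z=3)
  D: rows 0-2 cols 6-10 -> outside (row miss)
  E: rows 3-4 cols 1-2 -> outside (row miss)
Winner: A at z=3

Answer: 3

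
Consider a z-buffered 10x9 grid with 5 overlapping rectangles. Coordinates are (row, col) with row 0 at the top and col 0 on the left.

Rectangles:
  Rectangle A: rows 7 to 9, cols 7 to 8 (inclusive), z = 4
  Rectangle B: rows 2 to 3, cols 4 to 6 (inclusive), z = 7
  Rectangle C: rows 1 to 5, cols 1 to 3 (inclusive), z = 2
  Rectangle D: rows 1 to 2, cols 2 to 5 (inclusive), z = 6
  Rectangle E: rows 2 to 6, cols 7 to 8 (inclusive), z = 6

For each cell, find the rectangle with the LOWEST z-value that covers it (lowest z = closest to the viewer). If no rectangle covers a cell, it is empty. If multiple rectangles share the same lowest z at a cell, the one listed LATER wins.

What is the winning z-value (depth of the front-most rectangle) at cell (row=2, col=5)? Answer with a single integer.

Answer: 6

Derivation:
Check cell (2,5):
  A: rows 7-9 cols 7-8 -> outside (row miss)
  B: rows 2-3 cols 4-6 z=7 -> covers; best now B (z=7)
  C: rows 1-5 cols 1-3 -> outside (col miss)
  D: rows 1-2 cols 2-5 z=6 -> covers; best now D (z=6)
  E: rows 2-6 cols 7-8 -> outside (col miss)
Winner: D at z=6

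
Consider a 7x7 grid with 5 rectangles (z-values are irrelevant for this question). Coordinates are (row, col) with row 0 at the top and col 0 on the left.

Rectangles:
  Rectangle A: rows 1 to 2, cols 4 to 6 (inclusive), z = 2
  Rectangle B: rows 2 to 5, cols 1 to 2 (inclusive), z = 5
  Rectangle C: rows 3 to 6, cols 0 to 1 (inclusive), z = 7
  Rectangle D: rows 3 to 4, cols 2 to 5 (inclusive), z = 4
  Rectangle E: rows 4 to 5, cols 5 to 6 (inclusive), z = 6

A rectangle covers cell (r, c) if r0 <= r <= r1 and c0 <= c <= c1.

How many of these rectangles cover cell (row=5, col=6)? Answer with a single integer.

Answer: 1

Derivation:
Check cell (5,6):
  A: rows 1-2 cols 4-6 -> outside (row miss)
  B: rows 2-5 cols 1-2 -> outside (col miss)
  C: rows 3-6 cols 0-1 -> outside (col miss)
  D: rows 3-4 cols 2-5 -> outside (row miss)
  E: rows 4-5 cols 5-6 -> covers
Count covering = 1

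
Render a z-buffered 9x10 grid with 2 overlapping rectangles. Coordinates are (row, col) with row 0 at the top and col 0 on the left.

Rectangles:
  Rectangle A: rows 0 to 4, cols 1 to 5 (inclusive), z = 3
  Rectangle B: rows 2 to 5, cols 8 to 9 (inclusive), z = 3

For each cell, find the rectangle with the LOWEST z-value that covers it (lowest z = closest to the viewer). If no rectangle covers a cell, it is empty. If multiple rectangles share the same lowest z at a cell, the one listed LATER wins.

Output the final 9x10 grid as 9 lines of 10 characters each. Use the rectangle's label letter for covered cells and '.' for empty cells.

.AAAAA....
.AAAAA....
.AAAAA..BB
.AAAAA..BB
.AAAAA..BB
........BB
..........
..........
..........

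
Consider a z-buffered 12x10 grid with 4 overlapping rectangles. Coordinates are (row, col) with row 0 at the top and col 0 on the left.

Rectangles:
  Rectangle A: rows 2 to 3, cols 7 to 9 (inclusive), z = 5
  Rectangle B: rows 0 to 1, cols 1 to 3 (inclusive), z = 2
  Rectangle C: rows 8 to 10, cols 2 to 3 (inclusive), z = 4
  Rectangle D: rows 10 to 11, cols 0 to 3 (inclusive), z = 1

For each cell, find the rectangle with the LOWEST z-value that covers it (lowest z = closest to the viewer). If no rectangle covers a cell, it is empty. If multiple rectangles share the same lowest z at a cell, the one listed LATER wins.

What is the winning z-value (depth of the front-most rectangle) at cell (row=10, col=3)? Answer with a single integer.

Check cell (10,3):
  A: rows 2-3 cols 7-9 -> outside (row miss)
  B: rows 0-1 cols 1-3 -> outside (row miss)
  C: rows 8-10 cols 2-3 z=4 -> covers; best now C (z=4)
  D: rows 10-11 cols 0-3 z=1 -> covers; best now D (z=1)
Winner: D at z=1

Answer: 1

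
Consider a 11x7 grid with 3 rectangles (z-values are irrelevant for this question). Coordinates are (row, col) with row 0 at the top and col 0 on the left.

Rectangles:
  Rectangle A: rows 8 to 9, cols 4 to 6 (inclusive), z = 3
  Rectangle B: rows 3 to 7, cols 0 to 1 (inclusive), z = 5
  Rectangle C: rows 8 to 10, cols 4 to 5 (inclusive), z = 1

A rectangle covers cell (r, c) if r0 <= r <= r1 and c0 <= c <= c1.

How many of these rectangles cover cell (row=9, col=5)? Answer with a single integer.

Answer: 2

Derivation:
Check cell (9,5):
  A: rows 8-9 cols 4-6 -> covers
  B: rows 3-7 cols 0-1 -> outside (row miss)
  C: rows 8-10 cols 4-5 -> covers
Count covering = 2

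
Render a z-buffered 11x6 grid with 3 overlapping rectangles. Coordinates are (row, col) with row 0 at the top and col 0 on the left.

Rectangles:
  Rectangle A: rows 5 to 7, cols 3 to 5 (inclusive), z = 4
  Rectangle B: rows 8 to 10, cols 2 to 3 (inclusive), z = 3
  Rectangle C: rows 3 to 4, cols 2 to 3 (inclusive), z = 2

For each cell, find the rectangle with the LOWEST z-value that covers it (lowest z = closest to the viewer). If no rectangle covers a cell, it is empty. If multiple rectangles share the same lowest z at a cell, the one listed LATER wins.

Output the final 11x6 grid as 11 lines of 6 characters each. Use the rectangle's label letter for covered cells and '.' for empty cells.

......
......
......
..CC..
..CC..
...AAA
...AAA
...AAA
..BB..
..BB..
..BB..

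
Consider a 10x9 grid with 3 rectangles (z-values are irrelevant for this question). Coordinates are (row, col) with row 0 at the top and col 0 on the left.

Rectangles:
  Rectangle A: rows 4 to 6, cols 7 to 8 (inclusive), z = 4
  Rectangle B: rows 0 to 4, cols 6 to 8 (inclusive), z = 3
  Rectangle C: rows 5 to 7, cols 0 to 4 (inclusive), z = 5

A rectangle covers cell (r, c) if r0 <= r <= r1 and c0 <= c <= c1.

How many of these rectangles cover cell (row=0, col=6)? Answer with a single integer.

Check cell (0,6):
  A: rows 4-6 cols 7-8 -> outside (row miss)
  B: rows 0-4 cols 6-8 -> covers
  C: rows 5-7 cols 0-4 -> outside (row miss)
Count covering = 1

Answer: 1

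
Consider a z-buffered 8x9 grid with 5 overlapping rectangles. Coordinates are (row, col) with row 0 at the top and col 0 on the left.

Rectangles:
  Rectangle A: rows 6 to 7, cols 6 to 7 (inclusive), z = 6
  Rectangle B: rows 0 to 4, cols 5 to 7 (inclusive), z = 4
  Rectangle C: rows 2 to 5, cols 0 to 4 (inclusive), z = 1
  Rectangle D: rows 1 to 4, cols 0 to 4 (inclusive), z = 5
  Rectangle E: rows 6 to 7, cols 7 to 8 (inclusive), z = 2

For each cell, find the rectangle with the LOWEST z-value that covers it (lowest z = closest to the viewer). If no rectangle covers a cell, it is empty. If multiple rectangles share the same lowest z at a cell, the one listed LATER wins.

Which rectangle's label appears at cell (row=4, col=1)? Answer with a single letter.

Answer: C

Derivation:
Check cell (4,1):
  A: rows 6-7 cols 6-7 -> outside (row miss)
  B: rows 0-4 cols 5-7 -> outside (col miss)
  C: rows 2-5 cols 0-4 z=1 -> covers; best now C (z=1)
  D: rows 1-4 cols 0-4 z=5 -> covers; best now C (z=1)
  E: rows 6-7 cols 7-8 -> outside (row miss)
Winner: C at z=1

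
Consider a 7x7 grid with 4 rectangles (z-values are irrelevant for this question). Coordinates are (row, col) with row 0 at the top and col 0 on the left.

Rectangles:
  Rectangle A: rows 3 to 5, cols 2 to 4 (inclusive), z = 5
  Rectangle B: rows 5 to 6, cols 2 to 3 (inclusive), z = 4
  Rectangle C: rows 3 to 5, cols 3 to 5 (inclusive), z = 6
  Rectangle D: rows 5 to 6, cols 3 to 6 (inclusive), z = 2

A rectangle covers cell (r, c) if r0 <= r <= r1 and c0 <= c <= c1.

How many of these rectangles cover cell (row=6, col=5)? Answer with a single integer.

Check cell (6,5):
  A: rows 3-5 cols 2-4 -> outside (row miss)
  B: rows 5-6 cols 2-3 -> outside (col miss)
  C: rows 3-5 cols 3-5 -> outside (row miss)
  D: rows 5-6 cols 3-6 -> covers
Count covering = 1

Answer: 1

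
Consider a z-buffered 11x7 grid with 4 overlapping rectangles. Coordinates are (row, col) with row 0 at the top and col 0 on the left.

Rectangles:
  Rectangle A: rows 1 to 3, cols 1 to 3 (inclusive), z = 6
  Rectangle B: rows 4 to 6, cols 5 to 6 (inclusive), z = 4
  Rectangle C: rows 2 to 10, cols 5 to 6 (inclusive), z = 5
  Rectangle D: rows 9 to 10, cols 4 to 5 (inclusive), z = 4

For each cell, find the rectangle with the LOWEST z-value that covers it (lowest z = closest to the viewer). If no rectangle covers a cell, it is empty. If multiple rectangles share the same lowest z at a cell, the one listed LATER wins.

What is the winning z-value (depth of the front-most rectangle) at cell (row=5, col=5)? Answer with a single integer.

Check cell (5,5):
  A: rows 1-3 cols 1-3 -> outside (row miss)
  B: rows 4-6 cols 5-6 z=4 -> covers; best now B (z=4)
  C: rows 2-10 cols 5-6 z=5 -> covers; best now B (z=4)
  D: rows 9-10 cols 4-5 -> outside (row miss)
Winner: B at z=4

Answer: 4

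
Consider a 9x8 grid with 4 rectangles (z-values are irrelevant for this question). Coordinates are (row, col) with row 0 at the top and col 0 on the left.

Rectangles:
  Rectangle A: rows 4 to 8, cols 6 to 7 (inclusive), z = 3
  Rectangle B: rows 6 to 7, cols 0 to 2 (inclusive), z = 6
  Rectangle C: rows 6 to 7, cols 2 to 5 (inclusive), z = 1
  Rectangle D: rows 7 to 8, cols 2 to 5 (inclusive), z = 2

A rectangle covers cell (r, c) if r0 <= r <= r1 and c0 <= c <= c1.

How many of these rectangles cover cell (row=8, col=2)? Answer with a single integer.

Answer: 1

Derivation:
Check cell (8,2):
  A: rows 4-8 cols 6-7 -> outside (col miss)
  B: rows 6-7 cols 0-2 -> outside (row miss)
  C: rows 6-7 cols 2-5 -> outside (row miss)
  D: rows 7-8 cols 2-5 -> covers
Count covering = 1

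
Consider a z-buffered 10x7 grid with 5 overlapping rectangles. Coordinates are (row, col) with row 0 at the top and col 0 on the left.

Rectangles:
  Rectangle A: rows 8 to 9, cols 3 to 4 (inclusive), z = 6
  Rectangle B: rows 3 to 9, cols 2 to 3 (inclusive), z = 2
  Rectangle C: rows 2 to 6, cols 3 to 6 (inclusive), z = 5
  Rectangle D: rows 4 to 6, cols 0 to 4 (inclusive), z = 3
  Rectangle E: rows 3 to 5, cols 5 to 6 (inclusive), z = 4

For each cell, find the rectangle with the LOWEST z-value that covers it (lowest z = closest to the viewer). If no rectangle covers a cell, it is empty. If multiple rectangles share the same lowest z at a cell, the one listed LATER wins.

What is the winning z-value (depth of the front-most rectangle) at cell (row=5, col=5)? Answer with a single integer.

Answer: 4

Derivation:
Check cell (5,5):
  A: rows 8-9 cols 3-4 -> outside (row miss)
  B: rows 3-9 cols 2-3 -> outside (col miss)
  C: rows 2-6 cols 3-6 z=5 -> covers; best now C (z=5)
  D: rows 4-6 cols 0-4 -> outside (col miss)
  E: rows 3-5 cols 5-6 z=4 -> covers; best now E (z=4)
Winner: E at z=4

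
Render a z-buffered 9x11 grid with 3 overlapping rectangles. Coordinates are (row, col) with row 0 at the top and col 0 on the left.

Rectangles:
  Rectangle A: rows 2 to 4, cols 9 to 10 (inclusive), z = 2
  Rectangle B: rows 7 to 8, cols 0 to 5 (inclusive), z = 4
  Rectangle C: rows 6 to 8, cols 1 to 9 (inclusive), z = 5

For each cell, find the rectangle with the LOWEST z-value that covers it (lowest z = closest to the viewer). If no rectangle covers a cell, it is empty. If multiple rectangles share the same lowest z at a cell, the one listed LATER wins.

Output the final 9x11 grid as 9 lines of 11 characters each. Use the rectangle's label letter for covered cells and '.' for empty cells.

...........
...........
.........AA
.........AA
.........AA
...........
.CCCCCCCCC.
BBBBBBCCCC.
BBBBBBCCCC.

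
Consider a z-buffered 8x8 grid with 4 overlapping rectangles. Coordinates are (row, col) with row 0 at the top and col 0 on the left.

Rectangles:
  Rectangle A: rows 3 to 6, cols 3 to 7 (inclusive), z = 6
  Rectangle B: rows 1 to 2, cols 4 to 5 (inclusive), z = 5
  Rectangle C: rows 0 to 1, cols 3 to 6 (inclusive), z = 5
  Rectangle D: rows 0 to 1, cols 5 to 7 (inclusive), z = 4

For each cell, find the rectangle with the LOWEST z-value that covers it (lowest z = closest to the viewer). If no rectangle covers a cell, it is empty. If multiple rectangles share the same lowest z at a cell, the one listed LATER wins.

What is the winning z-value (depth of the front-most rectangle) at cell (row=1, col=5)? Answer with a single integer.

Answer: 4

Derivation:
Check cell (1,5):
  A: rows 3-6 cols 3-7 -> outside (row miss)
  B: rows 1-2 cols 4-5 z=5 -> covers; best now B (z=5)
  C: rows 0-1 cols 3-6 z=5 -> covers; best now C (z=5)
  D: rows 0-1 cols 5-7 z=4 -> covers; best now D (z=4)
Winner: D at z=4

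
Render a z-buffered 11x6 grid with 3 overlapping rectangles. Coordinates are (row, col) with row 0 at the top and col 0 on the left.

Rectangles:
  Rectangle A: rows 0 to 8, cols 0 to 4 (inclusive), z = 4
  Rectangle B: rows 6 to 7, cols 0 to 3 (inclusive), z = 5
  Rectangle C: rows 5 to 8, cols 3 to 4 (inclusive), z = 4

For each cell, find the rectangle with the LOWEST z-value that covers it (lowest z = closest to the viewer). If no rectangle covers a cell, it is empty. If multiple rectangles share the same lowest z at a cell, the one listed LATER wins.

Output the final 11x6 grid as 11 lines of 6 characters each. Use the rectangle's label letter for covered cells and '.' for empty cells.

AAAAA.
AAAAA.
AAAAA.
AAAAA.
AAAAA.
AAACC.
AAACC.
AAACC.
AAACC.
......
......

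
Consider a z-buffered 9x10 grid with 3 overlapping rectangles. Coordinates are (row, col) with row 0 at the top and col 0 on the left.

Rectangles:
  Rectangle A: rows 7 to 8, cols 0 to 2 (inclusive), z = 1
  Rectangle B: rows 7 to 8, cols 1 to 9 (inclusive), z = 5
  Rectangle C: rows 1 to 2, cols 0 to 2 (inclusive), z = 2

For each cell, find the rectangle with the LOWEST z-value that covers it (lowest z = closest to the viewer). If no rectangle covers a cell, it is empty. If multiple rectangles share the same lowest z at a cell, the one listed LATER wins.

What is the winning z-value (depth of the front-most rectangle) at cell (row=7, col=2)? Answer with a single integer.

Answer: 1

Derivation:
Check cell (7,2):
  A: rows 7-8 cols 0-2 z=1 -> covers; best now A (z=1)
  B: rows 7-8 cols 1-9 z=5 -> covers; best now A (z=1)
  C: rows 1-2 cols 0-2 -> outside (row miss)
Winner: A at z=1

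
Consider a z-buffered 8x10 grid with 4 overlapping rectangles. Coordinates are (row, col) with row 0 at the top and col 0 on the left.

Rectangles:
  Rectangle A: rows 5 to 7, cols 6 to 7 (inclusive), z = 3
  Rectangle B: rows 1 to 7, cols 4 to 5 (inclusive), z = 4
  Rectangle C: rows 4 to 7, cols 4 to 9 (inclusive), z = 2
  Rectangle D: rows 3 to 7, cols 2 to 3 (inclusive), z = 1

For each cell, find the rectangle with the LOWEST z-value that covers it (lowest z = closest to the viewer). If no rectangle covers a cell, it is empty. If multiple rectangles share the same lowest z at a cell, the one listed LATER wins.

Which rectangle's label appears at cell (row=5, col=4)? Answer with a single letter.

Check cell (5,4):
  A: rows 5-7 cols 6-7 -> outside (col miss)
  B: rows 1-7 cols 4-5 z=4 -> covers; best now B (z=4)
  C: rows 4-7 cols 4-9 z=2 -> covers; best now C (z=2)
  D: rows 3-7 cols 2-3 -> outside (col miss)
Winner: C at z=2

Answer: C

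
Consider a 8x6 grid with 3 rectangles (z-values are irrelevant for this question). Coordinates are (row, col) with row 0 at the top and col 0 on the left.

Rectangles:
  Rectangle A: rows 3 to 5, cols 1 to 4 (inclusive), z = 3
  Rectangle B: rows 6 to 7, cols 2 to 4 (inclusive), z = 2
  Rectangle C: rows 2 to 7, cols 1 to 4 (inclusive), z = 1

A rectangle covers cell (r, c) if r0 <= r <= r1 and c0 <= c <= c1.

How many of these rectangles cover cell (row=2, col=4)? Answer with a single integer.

Answer: 1

Derivation:
Check cell (2,4):
  A: rows 3-5 cols 1-4 -> outside (row miss)
  B: rows 6-7 cols 2-4 -> outside (row miss)
  C: rows 2-7 cols 1-4 -> covers
Count covering = 1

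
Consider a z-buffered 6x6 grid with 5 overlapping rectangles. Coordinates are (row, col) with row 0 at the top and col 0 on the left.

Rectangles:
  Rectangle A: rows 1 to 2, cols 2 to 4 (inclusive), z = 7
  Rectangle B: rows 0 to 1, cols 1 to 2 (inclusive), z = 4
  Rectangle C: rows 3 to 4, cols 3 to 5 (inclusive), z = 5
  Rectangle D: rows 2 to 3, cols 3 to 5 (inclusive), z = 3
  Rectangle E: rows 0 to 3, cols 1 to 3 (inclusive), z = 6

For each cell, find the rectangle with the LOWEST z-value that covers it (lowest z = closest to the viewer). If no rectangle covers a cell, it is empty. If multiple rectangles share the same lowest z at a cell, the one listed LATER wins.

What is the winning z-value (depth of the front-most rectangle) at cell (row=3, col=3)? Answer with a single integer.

Check cell (3,3):
  A: rows 1-2 cols 2-4 -> outside (row miss)
  B: rows 0-1 cols 1-2 -> outside (row miss)
  C: rows 3-4 cols 3-5 z=5 -> covers; best now C (z=5)
  D: rows 2-3 cols 3-5 z=3 -> covers; best now D (z=3)
  E: rows 0-3 cols 1-3 z=6 -> covers; best now D (z=3)
Winner: D at z=3

Answer: 3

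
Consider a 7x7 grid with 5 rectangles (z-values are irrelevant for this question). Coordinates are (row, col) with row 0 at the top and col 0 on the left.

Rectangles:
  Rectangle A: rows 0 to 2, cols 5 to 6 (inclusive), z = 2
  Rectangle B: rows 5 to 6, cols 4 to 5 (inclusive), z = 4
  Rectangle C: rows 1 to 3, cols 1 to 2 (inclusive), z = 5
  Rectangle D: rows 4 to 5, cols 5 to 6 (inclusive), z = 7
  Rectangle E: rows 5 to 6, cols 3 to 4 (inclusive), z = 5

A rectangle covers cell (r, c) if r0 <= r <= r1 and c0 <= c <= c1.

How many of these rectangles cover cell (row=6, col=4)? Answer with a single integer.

Answer: 2

Derivation:
Check cell (6,4):
  A: rows 0-2 cols 5-6 -> outside (row miss)
  B: rows 5-6 cols 4-5 -> covers
  C: rows 1-3 cols 1-2 -> outside (row miss)
  D: rows 4-5 cols 5-6 -> outside (row miss)
  E: rows 5-6 cols 3-4 -> covers
Count covering = 2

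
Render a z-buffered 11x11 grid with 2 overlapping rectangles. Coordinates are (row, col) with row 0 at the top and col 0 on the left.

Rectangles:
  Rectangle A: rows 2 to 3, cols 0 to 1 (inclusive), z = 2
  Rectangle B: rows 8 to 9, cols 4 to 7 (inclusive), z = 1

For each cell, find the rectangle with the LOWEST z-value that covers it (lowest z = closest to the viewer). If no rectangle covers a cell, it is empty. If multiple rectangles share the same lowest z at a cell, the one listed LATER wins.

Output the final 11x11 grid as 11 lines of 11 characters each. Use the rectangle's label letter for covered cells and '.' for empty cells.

...........
...........
AA.........
AA.........
...........
...........
...........
...........
....BBBB...
....BBBB...
...........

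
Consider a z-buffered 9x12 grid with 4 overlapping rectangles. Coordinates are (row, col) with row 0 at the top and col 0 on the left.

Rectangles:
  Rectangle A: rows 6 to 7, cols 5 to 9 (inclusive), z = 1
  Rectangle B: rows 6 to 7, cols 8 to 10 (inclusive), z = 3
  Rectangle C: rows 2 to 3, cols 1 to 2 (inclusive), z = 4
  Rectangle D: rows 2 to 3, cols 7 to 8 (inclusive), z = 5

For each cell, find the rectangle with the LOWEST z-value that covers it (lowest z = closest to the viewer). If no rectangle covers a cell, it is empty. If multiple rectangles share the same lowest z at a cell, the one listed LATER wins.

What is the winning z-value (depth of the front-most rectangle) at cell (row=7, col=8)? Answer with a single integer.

Answer: 1

Derivation:
Check cell (7,8):
  A: rows 6-7 cols 5-9 z=1 -> covers; best now A (z=1)
  B: rows 6-7 cols 8-10 z=3 -> covers; best now A (z=1)
  C: rows 2-3 cols 1-2 -> outside (row miss)
  D: rows 2-3 cols 7-8 -> outside (row miss)
Winner: A at z=1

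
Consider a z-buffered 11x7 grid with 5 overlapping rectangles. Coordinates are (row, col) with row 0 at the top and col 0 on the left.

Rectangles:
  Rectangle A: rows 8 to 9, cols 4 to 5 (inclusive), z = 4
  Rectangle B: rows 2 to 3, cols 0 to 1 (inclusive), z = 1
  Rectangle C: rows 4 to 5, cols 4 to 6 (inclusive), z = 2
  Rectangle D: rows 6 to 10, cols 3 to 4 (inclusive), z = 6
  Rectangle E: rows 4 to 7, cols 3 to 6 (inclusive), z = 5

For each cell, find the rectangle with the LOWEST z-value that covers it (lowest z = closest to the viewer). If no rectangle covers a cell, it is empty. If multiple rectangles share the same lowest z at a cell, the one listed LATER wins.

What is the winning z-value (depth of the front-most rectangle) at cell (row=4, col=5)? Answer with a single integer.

Check cell (4,5):
  A: rows 8-9 cols 4-5 -> outside (row miss)
  B: rows 2-3 cols 0-1 -> outside (row miss)
  C: rows 4-5 cols 4-6 z=2 -> covers; best now C (z=2)
  D: rows 6-10 cols 3-4 -> outside (row miss)
  E: rows 4-7 cols 3-6 z=5 -> covers; best now C (z=2)
Winner: C at z=2

Answer: 2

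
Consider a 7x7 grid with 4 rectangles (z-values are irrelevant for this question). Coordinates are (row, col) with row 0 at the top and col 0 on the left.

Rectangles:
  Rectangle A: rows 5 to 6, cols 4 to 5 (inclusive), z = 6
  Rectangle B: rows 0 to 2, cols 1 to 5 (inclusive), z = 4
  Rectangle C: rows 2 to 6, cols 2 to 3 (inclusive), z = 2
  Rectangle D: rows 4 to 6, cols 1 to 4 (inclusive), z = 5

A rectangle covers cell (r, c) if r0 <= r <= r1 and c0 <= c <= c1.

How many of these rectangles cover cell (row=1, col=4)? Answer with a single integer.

Check cell (1,4):
  A: rows 5-6 cols 4-5 -> outside (row miss)
  B: rows 0-2 cols 1-5 -> covers
  C: rows 2-6 cols 2-3 -> outside (row miss)
  D: rows 4-6 cols 1-4 -> outside (row miss)
Count covering = 1

Answer: 1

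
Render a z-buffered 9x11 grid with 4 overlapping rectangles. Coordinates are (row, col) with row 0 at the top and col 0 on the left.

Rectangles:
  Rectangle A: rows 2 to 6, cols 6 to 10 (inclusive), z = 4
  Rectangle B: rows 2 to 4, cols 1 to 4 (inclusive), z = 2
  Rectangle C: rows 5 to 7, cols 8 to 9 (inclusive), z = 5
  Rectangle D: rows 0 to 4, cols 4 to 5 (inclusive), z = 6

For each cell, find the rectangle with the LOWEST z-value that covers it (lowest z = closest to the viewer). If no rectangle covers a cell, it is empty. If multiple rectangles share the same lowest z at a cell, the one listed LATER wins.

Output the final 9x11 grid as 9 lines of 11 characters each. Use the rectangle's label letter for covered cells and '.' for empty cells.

....DD.....
....DD.....
.BBBBDAAAAA
.BBBBDAAAAA
.BBBBDAAAAA
......AAAAA
......AAAAA
........CC.
...........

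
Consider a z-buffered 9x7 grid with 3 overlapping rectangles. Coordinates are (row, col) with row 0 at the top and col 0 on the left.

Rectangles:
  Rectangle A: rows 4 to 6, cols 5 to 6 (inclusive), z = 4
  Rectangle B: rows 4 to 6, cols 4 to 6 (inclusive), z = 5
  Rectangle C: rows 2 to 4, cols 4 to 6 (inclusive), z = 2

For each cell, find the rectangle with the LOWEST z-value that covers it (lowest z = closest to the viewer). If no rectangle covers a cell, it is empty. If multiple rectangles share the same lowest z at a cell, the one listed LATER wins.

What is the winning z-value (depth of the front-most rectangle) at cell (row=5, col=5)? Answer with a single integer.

Answer: 4

Derivation:
Check cell (5,5):
  A: rows 4-6 cols 5-6 z=4 -> covers; best now A (z=4)
  B: rows 4-6 cols 4-6 z=5 -> covers; best now A (z=4)
  C: rows 2-4 cols 4-6 -> outside (row miss)
Winner: A at z=4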